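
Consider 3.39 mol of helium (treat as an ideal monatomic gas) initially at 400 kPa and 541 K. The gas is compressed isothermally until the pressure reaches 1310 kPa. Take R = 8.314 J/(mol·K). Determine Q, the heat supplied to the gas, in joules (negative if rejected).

V₁ = nRT₁/P₁ = 3.39×8.314×541/400 = 38.1 L.
Isothermal: T stays 541 K; PV = const ⇒ V₂ = 11.6 L, P₂ = 1310 kPa.
ΔU = 0 (ideal gas, T constant).
W = nRT ln(V₂/V₁) = 3.39×8.314×541×ln(0.305) = -18100 J.
Q = ΔU + W = -18100 J.

-18100 J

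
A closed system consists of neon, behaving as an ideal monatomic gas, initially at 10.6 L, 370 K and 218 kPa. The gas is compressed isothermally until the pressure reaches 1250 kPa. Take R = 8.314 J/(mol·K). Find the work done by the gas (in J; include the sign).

-4040 J

n = P₁V₁/(RT₁) = 218×10.6/(8.314×370) = 0.751 mol.
Isothermal: T stays 370 K; PV = const ⇒ V₂ = 1.85 L, P₂ = 1250 kPa.
W = nRT ln(V₂/V₁) = 0.751×8.314×370×ln(0.174) = -4040 J.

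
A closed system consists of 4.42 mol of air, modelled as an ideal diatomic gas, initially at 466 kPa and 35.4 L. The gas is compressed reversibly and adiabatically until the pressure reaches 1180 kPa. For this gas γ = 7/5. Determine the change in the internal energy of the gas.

12500 J

T₁ = P₁V₁/(nR) = 466×35.4/(4.42×8.314) = 449 K.
Adiabatic: T₂/T₁ = (P₂/P₁)^((γ−1)/γ) ⇒ T₂ = 449×(2.53)^0.286 = 585 K; V₂ = 18.2 L.
For an ideal gas ΔU = nCvΔT with Cv = (5/2)R = 20.8 J/(mol·K).
ΔU = 4.42×20.8×(585−449) = 12500 J.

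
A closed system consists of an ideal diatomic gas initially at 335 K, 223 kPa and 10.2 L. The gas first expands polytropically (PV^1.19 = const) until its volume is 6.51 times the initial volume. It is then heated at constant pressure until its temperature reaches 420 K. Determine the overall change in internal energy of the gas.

n = P₁V₁/(RT₁) = 223×10.2/(8.314×335) = 0.817 mol.
Step 1 — Polytropic n=1.19: T₂ = T₁(V₁/V₂)^(n−1) = 335×(0.154)^0.19 = 235 K; P₂ = P₁(V₁/V₂)^n = 24.0 kPa.
W = (P₁V₁−P₂V₂)/(n−1) = (223×10.2−24.0×66.4)/0.19 = 3590 J.
ΔU = nCvΔT = 0.817×20.8×(235−335) = -1700 J.
Q = ΔU + W = 1880 J.
State after step 1: P = 24.0 kPa, V = 66.4 L, T = 235 K.
Step 2 — Isobaric: P stays 24.0 kPa; V/T = const ⇒ T₂ = 420 K, V₂ = 119 L.
W = PΔV = 24.0×(119−66.4) kPa·L = 1260 J.
ΔU = nCvΔT = 0.817×20.8×(420−235) = 3150 J.
Q = ΔU + W = nCpΔT = 4400 J.
Net over both steps: W = 4840 J, Q = 6290 J, ΔU = 1440 J.

1440 J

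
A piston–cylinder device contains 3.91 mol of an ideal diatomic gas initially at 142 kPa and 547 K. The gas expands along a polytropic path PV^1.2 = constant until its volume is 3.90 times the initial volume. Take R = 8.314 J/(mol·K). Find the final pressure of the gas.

27.7 kPa

V₁ = nRT₁/P₁ = 3.91×8.314×547/142 = 125 L.
Polytropic n=1.2: T₂ = T₁(V₁/V₂)^(n−1) = 547×(0.256)^0.20 = 417 K; P₂ = P₁(V₁/V₂)^n = 27.7 kPa.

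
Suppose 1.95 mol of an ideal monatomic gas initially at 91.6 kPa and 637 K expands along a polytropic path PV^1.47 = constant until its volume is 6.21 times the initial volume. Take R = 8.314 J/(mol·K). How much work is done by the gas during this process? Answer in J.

12700 J

V₁ = nRT₁/P₁ = 1.95×8.314×637/91.6 = 113 L.
Polytropic n=1.47: T₂ = T₁(V₁/V₂)^(n−1) = 637×(0.161)^0.47 = 270 K; P₂ = P₁(V₁/V₂)^n = 6.25 kPa.
W = (P₁V₁−P₂V₂)/(n−1) = (91.6×113−6.25×700)/0.47 = 12700 J.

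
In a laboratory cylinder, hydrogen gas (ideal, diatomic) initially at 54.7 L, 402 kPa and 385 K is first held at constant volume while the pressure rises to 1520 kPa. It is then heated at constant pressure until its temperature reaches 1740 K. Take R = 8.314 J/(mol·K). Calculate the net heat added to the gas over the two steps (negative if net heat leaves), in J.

n = P₁V₁/(RT₁) = 402×54.7/(8.314×385) = 6.87 mol.
Step 1 — Isochoric: V stays 54.7 L; P/T = const ⇒ T₂ = 1460 K, P₂ = 1520 kPa.
W = 0 (no volume change).
ΔU = nCvΔT = 6.87×20.8×(1460−385) = 153000 J.
Q = ΔU = 153000 J.
State after step 1: P = 1520 kPa, V = 54.7 L, T = 1460 K.
Step 2 — Isobaric: P stays 1520 kPa; V/T = const ⇒ T₂ = 1740 K, V₂ = 65.4 L.
W = PΔV = 1520×(65.4−54.7) kPa·L = 16200 J.
ΔU = nCvΔT = 6.87×20.8×(1740−1460) = 40600 J.
Q = ΔU + W = nCpΔT = 56800 J.
Net over both steps: W = 16200 J, Q = 210000 J, ΔU = 193000 J.

210000 J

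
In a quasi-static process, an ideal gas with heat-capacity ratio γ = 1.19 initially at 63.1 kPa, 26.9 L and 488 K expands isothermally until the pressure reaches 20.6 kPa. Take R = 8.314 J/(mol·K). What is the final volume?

Isothermal: T stays 488 K; PV = const ⇒ V₂ = 82.4 L, P₂ = 20.6 kPa.

82.4 L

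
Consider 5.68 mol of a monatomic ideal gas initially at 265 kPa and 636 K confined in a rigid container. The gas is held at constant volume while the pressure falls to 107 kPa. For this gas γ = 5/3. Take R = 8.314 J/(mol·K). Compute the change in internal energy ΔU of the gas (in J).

V₁ = nRT₁/P₁ = 5.68×8.314×636/265 = 113 L.
Isochoric: V stays 113 L; P/T = const ⇒ T₂ = 257 K, P₂ = 107 kPa.
For an ideal gas ΔU = nCvΔT with Cv = (3/2)R = 12.5 J/(mol·K).
ΔU = 5.68×12.5×(257−636) = -26900 J.

-26900 J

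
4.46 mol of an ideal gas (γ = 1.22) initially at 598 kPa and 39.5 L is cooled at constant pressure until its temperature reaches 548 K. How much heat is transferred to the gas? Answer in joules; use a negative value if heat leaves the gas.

-18300 J

T₁ = P₁V₁/(nR) = 598×39.5/(4.46×8.314) = 637 K.
Isobaric: P stays 598 kPa; V/T = const ⇒ T₂ = 548 K, V₂ = 34.0 L.
W = PΔV = 598×(34.0−39.5) kPa·L = -3300 J.
ΔU = nCvΔT = 4.46×37.8×(548−637) = -15000 J.
Q = ΔU + W = nCpΔT = -18300 J.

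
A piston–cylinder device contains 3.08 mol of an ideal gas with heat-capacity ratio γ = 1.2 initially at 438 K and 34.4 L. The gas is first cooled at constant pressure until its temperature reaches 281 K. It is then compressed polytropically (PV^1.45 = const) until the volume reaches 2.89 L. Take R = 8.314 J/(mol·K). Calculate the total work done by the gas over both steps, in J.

-27900 J

P₁ = nRT₁/V₁ = 3.08×8.314×438/34.4 = 326 kPa.
Step 1 — Isobaric: P stays 326 kPa; V/T = const ⇒ T₂ = 281 K, V₂ = 22.1 L.
W = PΔV = 326×(22.1−34.4) kPa·L = -4020 J.
ΔU = nCvΔT = 3.08×41.6×(281−438) = -20100 J.
Q = ΔU + W = nCpΔT = -24100 J.
State after step 1: P = 326 kPa, V = 22.1 L, T = 281 K.
Step 2 — Polytropic n=1.45: T₂ = T₁(V₁/V₂)^(n−1) = 281×(7.64)^0.45 = 701 K; P₂ = P₁(V₁/V₂)^n = 6220 kPa.
W = (P₁V₁−P₂V₂)/(n−1) = (326×22.1−6220×2.89)/0.45 = -23900 J.
ΔU = nCvΔT = 3.08×41.6×(701−281) = 53800 J.
Q = ΔU + W = 29900 J.
Net over both steps: W = -27900 J, Q = 5790 J, ΔU = 33700 J.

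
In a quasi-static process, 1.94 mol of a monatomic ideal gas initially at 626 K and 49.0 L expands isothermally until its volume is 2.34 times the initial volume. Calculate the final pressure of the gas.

88.1 kPa

P₁ = nRT₁/V₁ = 1.94×8.314×626/49.0 = 206 kPa.
Isothermal: T stays 626 K; PV = const ⇒ V₂ = 115 L, P₂ = 88.1 kPa.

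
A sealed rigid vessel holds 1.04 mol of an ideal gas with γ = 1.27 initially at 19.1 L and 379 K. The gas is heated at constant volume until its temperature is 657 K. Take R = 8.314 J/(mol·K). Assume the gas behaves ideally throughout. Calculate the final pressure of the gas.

297 kPa

P₁ = nRT₁/V₁ = 1.04×8.314×379/19.1 = 172 kPa.
Isochoric: V stays 19.1 L; P/T = const ⇒ T₂ = 657 K, P₂ = 297 kPa.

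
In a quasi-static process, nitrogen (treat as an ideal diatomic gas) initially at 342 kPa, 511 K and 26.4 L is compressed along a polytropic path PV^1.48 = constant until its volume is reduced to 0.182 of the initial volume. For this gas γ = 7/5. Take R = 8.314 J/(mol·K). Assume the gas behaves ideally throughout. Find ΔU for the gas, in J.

28600 J

n = P₁V₁/(RT₁) = 342×26.4/(8.314×511) = 2.13 mol.
Polytropic n=1.48: T₂ = T₁(V₁/V₂)^(n−1) = 511×(5.49)^0.48 = 1160 K; P₂ = P₁(V₁/V₂)^n = 4260 kPa.
For an ideal gas ΔU = nCvΔT with Cv = (5/2)R = 20.8 J/(mol·K).
ΔU = 2.13×20.8×(1160−511) = 28600 J.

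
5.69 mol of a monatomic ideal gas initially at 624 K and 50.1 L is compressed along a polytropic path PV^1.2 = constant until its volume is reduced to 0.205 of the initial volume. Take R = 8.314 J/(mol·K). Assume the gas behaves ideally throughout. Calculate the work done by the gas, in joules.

P₁ = nRT₁/V₁ = 5.69×8.314×624/50.1 = 589 kPa.
Polytropic n=1.2: T₂ = T₁(V₁/V₂)^(n−1) = 624×(4.88)^0.20 = 857 K; P₂ = P₁(V₁/V₂)^n = 3950 kPa.
W = (P₁V₁−P₂V₂)/(n−1) = (589×50.1−3950×10.3)/0.20 = -55000 J.

-55000 J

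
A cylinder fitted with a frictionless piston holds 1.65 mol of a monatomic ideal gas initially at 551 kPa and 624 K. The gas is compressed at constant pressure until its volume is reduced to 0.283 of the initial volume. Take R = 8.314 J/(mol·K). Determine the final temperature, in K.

V₁ = nRT₁/P₁ = 1.65×8.314×624/551 = 15.5 L.
Isobaric: P stays 551 kPa; V/T = const ⇒ T₂ = 177 K, V₂ = 4.40 L.

177 K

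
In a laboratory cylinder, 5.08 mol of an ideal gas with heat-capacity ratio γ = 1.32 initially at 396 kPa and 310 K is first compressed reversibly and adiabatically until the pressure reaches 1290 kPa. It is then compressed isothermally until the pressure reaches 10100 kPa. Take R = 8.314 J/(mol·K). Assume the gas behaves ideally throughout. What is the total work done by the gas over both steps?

V₁ = nRT₁/P₁ = 5.08×8.314×310/396 = 33.1 L.
Step 1 — Adiabatic: T₂/T₁ = (P₂/P₁)^((γ−1)/γ) ⇒ T₂ = 310×(3.26)^0.242 = 413 K; V₂ = 13.5 L.
ΔU = nCvΔT = 5.08×26.0×(413−310) = 13600 J.
Q = 0 for an adiabatic process, so W = −ΔU = -13600 J.
State after step 1: P = 1290 kPa, V = 13.5 L, T = 413 K.
Step 2 — Isothermal: T stays 413 K; PV = const ⇒ V₂ = 1.73 L, P₂ = 10100 kPa.
ΔU = 0 (ideal gas, T constant).
W = nRT ln(V₂/V₁) = 5.08×8.314×413×ln(0.128) = -35900 J.
Q = ΔU + W = -35900 J.
Net over both steps: W = -49400 J, Q = -35900 J, ΔU = 13600 J.

-49400 J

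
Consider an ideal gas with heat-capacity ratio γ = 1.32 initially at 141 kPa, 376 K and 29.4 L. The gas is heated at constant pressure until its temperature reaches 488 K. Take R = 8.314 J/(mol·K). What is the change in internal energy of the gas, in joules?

3860 J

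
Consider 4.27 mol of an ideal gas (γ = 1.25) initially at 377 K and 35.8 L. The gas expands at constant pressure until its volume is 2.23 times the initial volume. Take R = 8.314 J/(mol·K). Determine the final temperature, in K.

841 K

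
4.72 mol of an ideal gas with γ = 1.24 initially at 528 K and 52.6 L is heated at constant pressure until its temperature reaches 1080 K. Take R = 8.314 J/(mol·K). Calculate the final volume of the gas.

P₁ = nRT₁/V₁ = 4.72×8.314×528/52.6 = 394 kPa.
Isobaric: P stays 394 kPa; V/T = const ⇒ T₂ = 1080 K, V₂ = 108 L.

108 L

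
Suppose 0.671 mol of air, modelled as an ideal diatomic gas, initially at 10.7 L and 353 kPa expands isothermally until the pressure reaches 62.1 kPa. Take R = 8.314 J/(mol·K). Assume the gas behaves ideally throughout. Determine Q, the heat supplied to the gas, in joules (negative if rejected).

T₁ = P₁V₁/(nR) = 353×10.7/(0.671×8.314) = 677 K.
Isothermal: T stays 677 K; PV = const ⇒ V₂ = 60.8 L, P₂ = 62.1 kPa.
ΔU = 0 (ideal gas, T constant).
W = nRT ln(V₂/V₁) = 0.671×8.314×677×ln(5.68) = 6560 J.
Q = ΔU + W = 6560 J.

6560 J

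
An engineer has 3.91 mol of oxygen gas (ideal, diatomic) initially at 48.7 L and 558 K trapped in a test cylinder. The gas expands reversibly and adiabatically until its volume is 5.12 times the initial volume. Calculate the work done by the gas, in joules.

21800 J

P₁ = nRT₁/V₁ = 3.91×8.314×558/48.7 = 372 kPa.
Adiabatic: TV^(γ−1) = const ⇒ T₂ = 558×(0.195)^0.400 = 290 K; PV^γ = const ⇒ P₂ = 37.9 kPa.
ΔU = nCvΔT = 3.91×20.8×(290−558) = -21800 J.
Q = 0 for an adiabatic process, so W = −ΔU = 21800 J.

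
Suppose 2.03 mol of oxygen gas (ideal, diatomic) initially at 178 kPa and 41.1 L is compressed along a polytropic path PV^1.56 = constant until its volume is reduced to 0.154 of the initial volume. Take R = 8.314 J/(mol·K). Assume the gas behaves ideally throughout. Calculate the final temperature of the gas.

T₁ = P₁V₁/(nR) = 178×41.1/(2.03×8.314) = 433 K.
Polytropic n=1.56: T₂ = T₁(V₁/V₂)^(n−1) = 433×(6.49)^0.56 = 1240 K; P₂ = P₁(V₁/V₂)^n = 3300 kPa.

1240 K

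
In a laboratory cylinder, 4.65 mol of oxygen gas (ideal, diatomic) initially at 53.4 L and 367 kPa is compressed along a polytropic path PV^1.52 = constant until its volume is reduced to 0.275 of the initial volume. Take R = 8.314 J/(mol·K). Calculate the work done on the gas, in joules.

T₁ = P₁V₁/(nR) = 367×53.4/(4.65×8.314) = 507 K.
Polytropic n=1.52: T₂ = T₁(V₁/V₂)^(n−1) = 507×(3.64)^0.52 = 992 K; P₂ = P₁(V₁/V₂)^n = 2610 kPa.
W = (P₁V₁−P₂V₂)/(n−1) = (367×53.4−2610×14.7)/0.52 = -36100 J.
Work done on the gas = −W_by = 36100 J.

36100 J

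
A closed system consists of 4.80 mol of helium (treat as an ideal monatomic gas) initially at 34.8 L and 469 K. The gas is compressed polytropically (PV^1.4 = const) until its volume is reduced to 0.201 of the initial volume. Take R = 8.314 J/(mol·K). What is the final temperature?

891 K

P₁ = nRT₁/V₁ = 4.80×8.314×469/34.8 = 538 kPa.
Polytropic n=1.4: T₂ = T₁(V₁/V₂)^(n−1) = 469×(4.98)^0.40 = 891 K; P₂ = P₁(V₁/V₂)^n = 5080 kPa.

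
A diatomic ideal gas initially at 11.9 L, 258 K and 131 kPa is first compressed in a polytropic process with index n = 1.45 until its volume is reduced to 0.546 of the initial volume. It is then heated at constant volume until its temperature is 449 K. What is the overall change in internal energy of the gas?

n = P₁V₁/(RT₁) = 131×11.9/(8.314×258) = 0.727 mol.
Step 1 — Polytropic n=1.45: T₂ = T₁(V₁/V₂)^(n−1) = 258×(1.83)^0.45 = 339 K; P₂ = P₁(V₁/V₂)^n = 315 kPa.
W = (P₁V₁−P₂V₂)/(n−1) = (131×11.9−315×6.50)/0.45 = -1080 J.
ΔU = nCvΔT = 0.727×20.8×(339−258) = 1220 J.
Q = ΔU + W = 136 J.
State after step 1: P = 315 kPa, V = 6.50 L, T = 339 K.
Step 2 — Isochoric: V stays 6.50 L; P/T = const ⇒ T₂ = 449 K, P₂ = 418 kPa.
W = 0 (no volume change).
ΔU = nCvΔT = 0.727×20.8×(449−339) = 1670 J.
Q = ΔU = 1670 J.
Net over both steps: W = -1080 J, Q = 1800 J, ΔU = 2890 J.

2890 J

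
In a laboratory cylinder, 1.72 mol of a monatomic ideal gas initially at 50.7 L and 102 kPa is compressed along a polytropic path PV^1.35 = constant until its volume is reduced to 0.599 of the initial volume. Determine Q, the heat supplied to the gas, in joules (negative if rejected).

-1380 J

T₁ = P₁V₁/(nR) = 102×50.7/(1.72×8.314) = 362 K.
Polytropic n=1.35: T₂ = T₁(V₁/V₂)^(n−1) = 362×(1.67)^0.35 = 433 K; P₂ = P₁(V₁/V₂)^n = 204 kPa.
W = (P₁V₁−P₂V₂)/(n−1) = (102×50.7−204×30.4)/0.35 = -2900 J.
ΔU = nCvΔT = 1.72×12.5×(433−362) = 1520 J.
Q = ΔU + W = -1380 J.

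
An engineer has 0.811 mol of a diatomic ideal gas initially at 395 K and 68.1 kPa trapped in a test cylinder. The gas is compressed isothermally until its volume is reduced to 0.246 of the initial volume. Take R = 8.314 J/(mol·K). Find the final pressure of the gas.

V₁ = nRT₁/P₁ = 0.811×8.314×395/68.1 = 39.1 L.
Isothermal: T stays 395 K; PV = const ⇒ V₂ = 9.62 L, P₂ = 277 kPa.

277 kPa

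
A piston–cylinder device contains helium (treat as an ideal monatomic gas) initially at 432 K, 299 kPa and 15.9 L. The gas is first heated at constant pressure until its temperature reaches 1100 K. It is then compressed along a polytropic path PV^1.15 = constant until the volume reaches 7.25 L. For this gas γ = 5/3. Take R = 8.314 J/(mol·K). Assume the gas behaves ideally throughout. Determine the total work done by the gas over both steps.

-16400 J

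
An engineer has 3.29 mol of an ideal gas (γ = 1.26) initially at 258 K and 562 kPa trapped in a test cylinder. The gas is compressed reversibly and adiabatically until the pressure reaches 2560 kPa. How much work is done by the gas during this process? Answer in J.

-9970 J

V₁ = nRT₁/P₁ = 3.29×8.314×258/562 = 12.6 L.
Adiabatic: T₂/T₁ = (P₂/P₁)^((γ−1)/γ) ⇒ T₂ = 258×(4.56)^0.206 = 353 K; V₂ = 3.77 L.
ΔU = nCvΔT = 3.29×32.0×(353−258) = 9970 J.
Q = 0 for an adiabatic process, so W = −ΔU = -9970 J.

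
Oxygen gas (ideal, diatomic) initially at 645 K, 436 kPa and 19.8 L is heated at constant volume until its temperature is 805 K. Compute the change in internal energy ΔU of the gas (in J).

n = P₁V₁/(RT₁) = 436×19.8/(8.314×645) = 1.61 mol.
Isochoric: V stays 19.8 L; P/T = const ⇒ T₂ = 805 K, P₂ = 544 kPa.
For an ideal gas ΔU = nCvΔT with Cv = (5/2)R = 20.8 J/(mol·K).
ΔU = 1.61×20.8×(805−645) = 5350 J.

5350 J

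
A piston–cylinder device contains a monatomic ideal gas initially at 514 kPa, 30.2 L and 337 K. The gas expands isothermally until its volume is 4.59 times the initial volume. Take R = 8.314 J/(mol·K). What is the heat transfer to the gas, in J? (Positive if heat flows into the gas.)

23700 J

n = P₁V₁/(RT₁) = 514×30.2/(8.314×337) = 5.54 mol.
Isothermal: T stays 337 K; PV = const ⇒ V₂ = 139 L, P₂ = 112 kPa.
ΔU = 0 (ideal gas, T constant).
W = nRT ln(V₂/V₁) = 5.54×8.314×337×ln(4.59) = 23700 J.
Q = ΔU + W = 23700 J.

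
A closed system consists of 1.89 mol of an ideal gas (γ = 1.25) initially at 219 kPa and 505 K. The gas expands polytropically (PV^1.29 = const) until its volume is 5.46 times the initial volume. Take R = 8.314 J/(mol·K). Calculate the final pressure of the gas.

24.5 kPa

V₁ = nRT₁/P₁ = 1.89×8.314×505/219 = 36.2 L.
Polytropic n=1.29: T₂ = T₁(V₁/V₂)^(n−1) = 505×(0.183)^0.29 = 309 K; P₂ = P₁(V₁/V₂)^n = 24.5 kPa.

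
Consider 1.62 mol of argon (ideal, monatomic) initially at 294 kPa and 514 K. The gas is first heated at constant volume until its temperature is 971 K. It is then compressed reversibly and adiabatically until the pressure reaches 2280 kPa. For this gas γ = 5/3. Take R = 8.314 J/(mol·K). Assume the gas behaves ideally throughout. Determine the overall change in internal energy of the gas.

24100 J

V₁ = nRT₁/P₁ = 1.62×8.314×514/294 = 23.5 L.
Step 1 — Isochoric: V stays 23.5 L; P/T = const ⇒ T₂ = 971 K, P₂ = 555 kPa.
W = 0 (no volume change).
ΔU = nCvΔT = 1.62×12.5×(971−514) = 9230 J.
Q = ΔU = 9230 J.
State after step 1: P = 555 kPa, V = 23.5 L, T = 971 K.
Step 2 — Adiabatic: T₂/T₁ = (P₂/P₁)^((γ−1)/γ) ⇒ T₂ = 971×(4.11)^0.400 = 1710 K; V₂ = 10.1 L.
ΔU = nCvΔT = 1.62×12.5×(1710−971) = 14900 J.
Q = 0 for an adiabatic process, so W = −ΔU = -14900 J.
Net over both steps: W = -14900 J, Q = 9230 J, ΔU = 24100 J.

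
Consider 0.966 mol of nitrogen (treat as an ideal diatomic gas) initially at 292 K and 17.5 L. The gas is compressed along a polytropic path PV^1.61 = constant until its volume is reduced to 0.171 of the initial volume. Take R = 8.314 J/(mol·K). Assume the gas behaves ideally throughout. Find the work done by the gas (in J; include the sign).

P₁ = nRT₁/V₁ = 0.966×8.314×292/17.5 = 134 kPa.
Polytropic n=1.61: T₂ = T₁(V₁/V₂)^(n−1) = 292×(5.85)^0.61 = 858 K; P₂ = P₁(V₁/V₂)^n = 2300 kPa.
W = (P₁V₁−P₂V₂)/(n−1) = (134×17.5−2300×2.99)/0.61 = -7450 J.

-7450 J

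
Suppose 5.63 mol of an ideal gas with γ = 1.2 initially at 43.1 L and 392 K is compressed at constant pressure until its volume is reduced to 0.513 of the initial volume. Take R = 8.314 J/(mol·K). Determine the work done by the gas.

P₁ = nRT₁/V₁ = 5.63×8.314×392/43.1 = 426 kPa.
Isobaric: P stays 426 kPa; V/T = const ⇒ T₂ = 201 K, V₂ = 22.1 L.
W = PΔV = 426×(22.1−43.1) kPa·L = -8940 J.

-8940 J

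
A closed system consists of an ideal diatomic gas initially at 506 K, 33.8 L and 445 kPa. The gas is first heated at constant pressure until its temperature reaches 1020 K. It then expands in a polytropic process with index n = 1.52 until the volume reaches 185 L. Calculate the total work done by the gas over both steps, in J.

38900 J

n = P₁V₁/(RT₁) = 445×33.8/(8.314×506) = 3.58 mol.
Step 1 — Isobaric: P stays 445 kPa; V/T = const ⇒ T₂ = 1020 K, V₂ = 68.1 L.
W = PΔV = 445×(68.1−33.8) kPa·L = 15300 J.
ΔU = nCvΔT = 3.58×20.8×(1020−506) = 38200 J.
Q = ΔU + W = nCpΔT = 53500 J.
State after step 1: P = 445 kPa, V = 68.1 L, T = 1020 K.
Step 2 — Polytropic n=1.52: T₂ = T₁(V₁/V₂)^(n−1) = 1020×(0.368)^0.52 = 607 K; P₂ = P₁(V₁/V₂)^n = 97.5 kPa.
W = (P₁V₁−P₂V₂)/(n−1) = (445×68.1−97.5×185)/0.52 = 23600 J.
ΔU = nCvΔT = 3.58×20.8×(607−1020) = -30700 J.
Q = ΔU + W = -7090 J.
Net over both steps: W = 38900 J, Q = 46400 J, ΔU = 7490 J.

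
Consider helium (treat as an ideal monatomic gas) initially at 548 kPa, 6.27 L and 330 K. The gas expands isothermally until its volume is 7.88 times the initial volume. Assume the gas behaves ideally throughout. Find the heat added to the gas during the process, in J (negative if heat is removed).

n = P₁V₁/(RT₁) = 548×6.27/(8.314×330) = 1.25 mol.
Isothermal: T stays 330 K; PV = const ⇒ V₂ = 49.4 L, P₂ = 69.5 kPa.
ΔU = 0 (ideal gas, T constant).
W = nRT ln(V₂/V₁) = 1.25×8.314×330×ln(7.88) = 7090 J.
Q = ΔU + W = 7090 J.

7090 J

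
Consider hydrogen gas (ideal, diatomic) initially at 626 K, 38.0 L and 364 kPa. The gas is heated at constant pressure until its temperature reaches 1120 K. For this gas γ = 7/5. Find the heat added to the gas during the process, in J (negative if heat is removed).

n = P₁V₁/(RT₁) = 364×38.0/(8.314×626) = 2.66 mol.
Isobaric: P stays 364 kPa; V/T = const ⇒ T₂ = 1120 K, V₂ = 68.0 L.
W = PΔV = 364×(68.0−38.0) kPa·L = 10900 J.
ΔU = nCvΔT = 2.66×20.8×(1120−626) = 27300 J.
Q = ΔU + W = nCpΔT = 38200 J.

38200 J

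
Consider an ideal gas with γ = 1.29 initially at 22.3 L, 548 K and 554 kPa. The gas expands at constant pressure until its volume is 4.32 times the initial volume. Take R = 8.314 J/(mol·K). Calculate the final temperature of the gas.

Isobaric: P stays 554 kPa; V/T = const ⇒ T₂ = 2370 K, V₂ = 96.3 L.

2370 K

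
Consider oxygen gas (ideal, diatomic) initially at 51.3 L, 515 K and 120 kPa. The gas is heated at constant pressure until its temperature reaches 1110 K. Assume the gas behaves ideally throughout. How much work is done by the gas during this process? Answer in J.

n = P₁V₁/(RT₁) = 120×51.3/(8.314×515) = 1.44 mol.
Isobaric: P stays 120 kPa; V/T = const ⇒ T₂ = 1110 K, V₂ = 111 L.
W = PΔV = 120×(111−51.3) kPa·L = 7110 J.

7110 J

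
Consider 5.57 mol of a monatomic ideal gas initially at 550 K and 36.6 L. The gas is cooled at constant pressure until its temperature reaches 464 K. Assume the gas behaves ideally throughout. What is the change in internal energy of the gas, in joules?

P₁ = nRT₁/V₁ = 5.57×8.314×550/36.6 = 696 kPa.
Isobaric: P stays 696 kPa; V/T = const ⇒ T₂ = 464 K, V₂ = 30.9 L.
For an ideal gas ΔU = nCvΔT with Cv = (3/2)R = 12.5 J/(mol·K).
ΔU = 5.57×12.5×(464−550) = -5970 J.

-5970 J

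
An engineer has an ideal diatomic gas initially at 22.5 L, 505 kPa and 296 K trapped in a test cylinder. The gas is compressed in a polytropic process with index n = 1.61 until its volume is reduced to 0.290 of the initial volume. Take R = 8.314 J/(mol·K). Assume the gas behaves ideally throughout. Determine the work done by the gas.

n = P₁V₁/(RT₁) = 505×22.5/(8.314×296) = 4.62 mol.
Polytropic n=1.61: T₂ = T₁(V₁/V₂)^(n−1) = 296×(3.45)^0.61 = 630 K; P₂ = P₁(V₁/V₂)^n = 3710 kPa.
W = (P₁V₁−P₂V₂)/(n−1) = (505×22.5−3710×6.52)/0.61 = -21000 J.

-21000 J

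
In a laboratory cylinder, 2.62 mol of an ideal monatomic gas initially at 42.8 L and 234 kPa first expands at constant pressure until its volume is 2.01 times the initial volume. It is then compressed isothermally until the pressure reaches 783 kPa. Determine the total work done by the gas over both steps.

-14200 J

T₁ = P₁V₁/(nR) = 234×42.8/(2.62×8.314) = 460 K.
Step 1 — Isobaric: P stays 234 kPa; V/T = const ⇒ T₂ = 924 K, V₂ = 86.0 L.
W = PΔV = 234×(86.0−42.8) kPa·L = 10100 J.
ΔU = nCvΔT = 2.62×12.5×(924−460) = 15200 J.
Q = ΔU + W = nCpΔT = 25300 J.
State after step 1: P = 234 kPa, V = 86.0 L, T = 924 K.
Step 2 — Isothermal: T stays 924 K; PV = const ⇒ V₂ = 25.7 L, P₂ = 783 kPa.
ΔU = 0 (ideal gas, T constant).
W = nRT ln(V₂/V₁) = 2.62×8.314×924×ln(0.299) = -24300 J.
Q = ΔU + W = -24300 J.
Net over both steps: W = -14200 J, Q = 974 J, ΔU = 15200 J.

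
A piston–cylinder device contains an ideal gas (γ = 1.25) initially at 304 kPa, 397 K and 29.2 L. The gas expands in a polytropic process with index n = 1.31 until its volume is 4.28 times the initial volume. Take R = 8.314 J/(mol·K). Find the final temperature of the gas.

Polytropic n=1.31: T₂ = T₁(V₁/V₂)^(n−1) = 397×(0.234)^0.31 = 253 K; P₂ = P₁(V₁/V₂)^n = 45.3 kPa.

253 K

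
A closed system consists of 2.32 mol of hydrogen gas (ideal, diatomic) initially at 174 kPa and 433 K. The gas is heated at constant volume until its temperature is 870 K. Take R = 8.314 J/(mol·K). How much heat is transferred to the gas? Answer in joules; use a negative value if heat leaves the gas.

V₁ = nRT₁/P₁ = 2.32×8.314×433/174 = 48.0 L.
Isochoric: V stays 48.0 L; P/T = const ⇒ T₂ = 870 K, P₂ = 350 kPa.
W = 0 (no volume change).
ΔU = nCvΔT = 2.32×20.8×(870−433) = 21100 J.
Q = ΔU = 21100 J.

21100 J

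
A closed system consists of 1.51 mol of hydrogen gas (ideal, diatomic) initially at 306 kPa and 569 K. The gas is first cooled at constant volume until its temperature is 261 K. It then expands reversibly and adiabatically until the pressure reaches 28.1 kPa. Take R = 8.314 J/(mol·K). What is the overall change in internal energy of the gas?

V₁ = nRT₁/P₁ = 1.51×8.314×569/306 = 23.3 L.
Step 1 — Isochoric: V stays 23.3 L; P/T = const ⇒ T₂ = 261 K, P₂ = 140 kPa.
W = 0 (no volume change).
ΔU = nCvΔT = 1.51×20.8×(261−569) = -9670 J.
Q = ΔU = -9670 J.
State after step 1: P = 140 kPa, V = 23.3 L, T = 261 K.
Step 2 — Adiabatic: T₂/T₁ = (P₂/P₁)^((γ−1)/γ) ⇒ T₂ = 261×(0.200)^0.286 = 165 K; V₂ = 73.6 L.
ΔU = nCvΔT = 1.51×20.8×(165−261) = -3020 J.
Q = 0 for an adiabatic process, so W = −ΔU = 3020 J.
Net over both steps: W = 3020 J, Q = -9670 J, ΔU = -12700 J.

-12700 J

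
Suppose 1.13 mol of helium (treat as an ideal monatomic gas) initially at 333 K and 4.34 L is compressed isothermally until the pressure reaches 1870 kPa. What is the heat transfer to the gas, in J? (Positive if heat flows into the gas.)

-2980 J

P₁ = nRT₁/V₁ = 1.13×8.314×333/4.34 = 721 kPa.
Isothermal: T stays 333 K; PV = const ⇒ V₂ = 1.67 L, P₂ = 1870 kPa.
ΔU = 0 (ideal gas, T constant).
W = nRT ln(V₂/V₁) = 1.13×8.314×333×ln(0.385) = -2980 J.
Q = ΔU + W = -2980 J.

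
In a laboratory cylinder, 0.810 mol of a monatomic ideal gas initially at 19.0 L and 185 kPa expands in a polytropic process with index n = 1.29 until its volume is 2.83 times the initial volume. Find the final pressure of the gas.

48.3 kPa

T₁ = P₁V₁/(nR) = 185×19.0/(0.810×8.314) = 522 K.
Polytropic n=1.29: T₂ = T₁(V₁/V₂)^(n−1) = 522×(0.353)^0.29 = 386 K; P₂ = P₁(V₁/V₂)^n = 48.3 kPa.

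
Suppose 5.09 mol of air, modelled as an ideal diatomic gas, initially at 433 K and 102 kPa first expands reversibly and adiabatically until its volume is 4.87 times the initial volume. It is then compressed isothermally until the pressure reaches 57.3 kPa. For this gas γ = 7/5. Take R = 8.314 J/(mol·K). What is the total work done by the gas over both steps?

5540 J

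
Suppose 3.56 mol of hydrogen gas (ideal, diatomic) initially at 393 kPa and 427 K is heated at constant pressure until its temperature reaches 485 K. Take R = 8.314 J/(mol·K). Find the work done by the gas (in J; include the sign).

V₁ = nRT₁/P₁ = 3.56×8.314×427/393 = 32.2 L.
Isobaric: P stays 393 kPa; V/T = const ⇒ T₂ = 485 K, V₂ = 36.5 L.
W = PΔV = 393×(36.5−32.2) kPa·L = 1720 J.

1720 J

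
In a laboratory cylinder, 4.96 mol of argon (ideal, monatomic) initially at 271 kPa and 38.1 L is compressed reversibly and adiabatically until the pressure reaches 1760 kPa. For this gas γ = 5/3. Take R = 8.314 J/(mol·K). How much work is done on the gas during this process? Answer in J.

17200 J

T₁ = P₁V₁/(nR) = 271×38.1/(4.96×8.314) = 250 K.
Adiabatic: T₂/T₁ = (P₂/P₁)^((γ−1)/γ) ⇒ T₂ = 250×(6.49)^0.400 = 529 K; V₂ = 12.4 L.
ΔU = nCvΔT = 4.96×12.5×(529−250) = 17200 J.
Q = 0 for an adiabatic process, so W = −ΔU = -17200 J.
Work done on the gas = −W_by = 17200 J.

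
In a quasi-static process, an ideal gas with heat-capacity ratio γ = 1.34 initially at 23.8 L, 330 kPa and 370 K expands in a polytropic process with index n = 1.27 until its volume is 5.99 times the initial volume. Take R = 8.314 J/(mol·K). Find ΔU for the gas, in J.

-8850 J

n = P₁V₁/(RT₁) = 330×23.8/(8.314×370) = 2.55 mol.
Polytropic n=1.27: T₂ = T₁(V₁/V₂)^(n−1) = 370×(0.167)^0.27 = 228 K; P₂ = P₁(V₁/V₂)^n = 34.0 kPa.
For an ideal gas ΔU = nCvΔT with Cv = R/(γ−1) = 24.5 J/(mol·K).
ΔU = 2.55×24.5×(228−370) = -8850 J.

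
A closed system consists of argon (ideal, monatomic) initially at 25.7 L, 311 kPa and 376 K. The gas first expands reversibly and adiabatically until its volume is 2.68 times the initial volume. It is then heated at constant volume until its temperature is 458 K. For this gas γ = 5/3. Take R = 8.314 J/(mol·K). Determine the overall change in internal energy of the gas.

2610 J

n = P₁V₁/(RT₁) = 311×25.7/(8.314×376) = 2.56 mol.
Step 1 — Adiabatic: TV^(γ−1) = const ⇒ T₂ = 376×(0.373)^0.667 = 195 K; PV^γ = const ⇒ P₂ = 60.1 kPa.
ΔU = nCvΔT = 2.56×12.5×(195−376) = -5780 J.
Q = 0 for an adiabatic process, so W = −ΔU = 5780 J.
State after step 1: P = 60.1 kPa, V = 68.9 L, T = 195 K.
Step 2 — Isochoric: V stays 68.9 L; P/T = const ⇒ T₂ = 458 K, P₂ = 141 kPa.
W = 0 (no volume change).
ΔU = nCvΔT = 2.56×12.5×(458−195) = 8390 J.
Q = ΔU = 8390 J.
Net over both steps: W = 5780 J, Q = 8390 J, ΔU = 2610 J.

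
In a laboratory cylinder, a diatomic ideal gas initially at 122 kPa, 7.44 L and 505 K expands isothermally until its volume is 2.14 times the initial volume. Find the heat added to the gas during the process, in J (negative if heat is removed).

691 J

n = P₁V₁/(RT₁) = 122×7.44/(8.314×505) = 0.216 mol.
Isothermal: T stays 505 K; PV = const ⇒ V₂ = 15.9 L, P₂ = 57.0 kPa.
ΔU = 0 (ideal gas, T constant).
W = nRT ln(V₂/V₁) = 0.216×8.314×505×ln(2.14) = 691 J.
Q = ΔU + W = 691 J.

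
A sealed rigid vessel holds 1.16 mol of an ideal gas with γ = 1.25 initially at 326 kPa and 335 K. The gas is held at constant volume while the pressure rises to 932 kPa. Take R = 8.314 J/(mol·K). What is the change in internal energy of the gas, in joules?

24000 J

V₁ = nRT₁/P₁ = 1.16×8.314×335/326 = 9.91 L.
Isochoric: V stays 9.91 L; P/T = const ⇒ T₂ = 958 K, P₂ = 932 kPa.
For an ideal gas ΔU = nCvΔT with Cv = R/(γ−1) = 33.3 J/(mol·K).
ΔU = 1.16×33.3×(958−335) = 24000 J.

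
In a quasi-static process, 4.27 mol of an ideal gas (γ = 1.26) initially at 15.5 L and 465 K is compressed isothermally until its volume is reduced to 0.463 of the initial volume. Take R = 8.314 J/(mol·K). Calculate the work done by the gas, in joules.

-12700 J

P₁ = nRT₁/V₁ = 4.27×8.314×465/15.5 = 1070 kPa.
Isothermal: T stays 465 K; PV = const ⇒ V₂ = 7.18 L, P₂ = 2300 kPa.
W = nRT ln(V₂/V₁) = 4.27×8.314×465×ln(0.463) = -12700 J.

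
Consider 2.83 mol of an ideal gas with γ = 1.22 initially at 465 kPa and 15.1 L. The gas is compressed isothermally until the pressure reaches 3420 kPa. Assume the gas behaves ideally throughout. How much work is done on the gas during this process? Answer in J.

14000 J

T₁ = P₁V₁/(nR) = 465×15.1/(2.83×8.314) = 298 K.
Isothermal: T stays 298 K; PV = const ⇒ V₂ = 2.05 L, P₂ = 3420 kPa.
W = nRT ln(V₂/V₁) = 2.83×8.314×298×ln(0.136) = -14000 J.
Work done on the gas = −W_by = 14000 J.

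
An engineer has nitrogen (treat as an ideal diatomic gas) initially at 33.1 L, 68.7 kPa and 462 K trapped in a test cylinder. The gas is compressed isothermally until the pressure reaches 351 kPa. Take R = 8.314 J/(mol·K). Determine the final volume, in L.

6.48 L

Isothermal: T stays 462 K; PV = const ⇒ V₂ = 6.48 L, P₂ = 351 kPa.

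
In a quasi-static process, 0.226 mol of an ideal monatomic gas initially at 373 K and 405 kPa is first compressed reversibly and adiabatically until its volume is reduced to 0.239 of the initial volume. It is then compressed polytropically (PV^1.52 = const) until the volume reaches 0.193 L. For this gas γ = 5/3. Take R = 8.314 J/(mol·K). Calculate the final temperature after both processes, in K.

V₁ = nRT₁/P₁ = 0.226×8.314×373/405 = 1.73 L.
Step 1 — Adiabatic: TV^(γ−1) = const ⇒ T₂ = 373×(4.18)^0.667 = 969 K; PV^γ = const ⇒ P₂ = 4400 kPa.
ΔU = nCvΔT = 0.226×12.5×(969−373) = 1680 J.
Q = 0 for an adiabatic process, so W = −ΔU = -1680 J.
State after step 1: P = 4400 kPa, V = 0.414 L, T = 969 K.
Step 2 — Polytropic n=1.52: T₂ = T₁(V₁/V₂)^(n−1) = 969×(2.14)^0.52 = 1440 K; P₂ = P₁(V₁/V₂)^n = 14000 kPa.
W = (P₁V₁−P₂V₂)/(n−1) = (4400×0.414−14000×0.193)/0.52 = -1700 J.
ΔU = nCvΔT = 0.226×12.5×(1440−969) = 1330 J.
Q = ΔU + W = -374 J.
Net over both steps: W = -3380 J, Q = -374 J, ΔU = 3010 J.

1440 K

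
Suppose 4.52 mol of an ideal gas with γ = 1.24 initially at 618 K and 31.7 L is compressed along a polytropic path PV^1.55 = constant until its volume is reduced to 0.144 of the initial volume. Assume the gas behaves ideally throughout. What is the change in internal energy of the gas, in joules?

P₁ = nRT₁/V₁ = 4.52×8.314×618/31.7 = 733 kPa.
Polytropic n=1.55: T₂ = T₁(V₁/V₂)^(n−1) = 618×(6.94)^0.55 = 1790 K; P₂ = P₁(V₁/V₂)^n = 14800 kPa.
For an ideal gas ΔU = nCvΔT with Cv = R/(γ−1) = 34.6 J/(mol·K).
ΔU = 4.52×34.6×(1790−618) = 184000 J.

184000 J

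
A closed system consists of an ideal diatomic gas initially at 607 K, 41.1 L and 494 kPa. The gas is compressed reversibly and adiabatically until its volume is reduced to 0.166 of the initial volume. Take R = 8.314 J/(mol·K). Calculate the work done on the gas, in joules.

n = P₁V₁/(RT₁) = 494×41.1/(8.314×607) = 4.02 mol.
Adiabatic: TV^(γ−1) = const ⇒ T₂ = 607×(6.02)^0.400 = 1240 K; PV^γ = const ⇒ P₂ = 6100 kPa.
ΔU = nCvΔT = 4.02×20.8×(1240−607) = 53300 J.
Q = 0 for an adiabatic process, so W = −ΔU = -53300 J.
Work done on the gas = −W_by = 53300 J.

53300 J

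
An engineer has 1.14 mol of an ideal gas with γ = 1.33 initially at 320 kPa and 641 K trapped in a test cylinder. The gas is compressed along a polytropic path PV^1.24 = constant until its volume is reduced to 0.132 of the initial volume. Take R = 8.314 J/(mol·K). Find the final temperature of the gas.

V₁ = nRT₁/P₁ = 1.14×8.314×641/320 = 19.0 L.
Polytropic n=1.24: T₂ = T₁(V₁/V₂)^(n−1) = 641×(7.58)^0.24 = 1040 K; P₂ = P₁(V₁/V₂)^n = 3940 kPa.

1040 K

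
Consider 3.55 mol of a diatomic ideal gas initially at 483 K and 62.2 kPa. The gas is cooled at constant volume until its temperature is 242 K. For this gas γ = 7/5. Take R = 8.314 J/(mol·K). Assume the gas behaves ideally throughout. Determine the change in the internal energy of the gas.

V₁ = nRT₁/P₁ = 3.55×8.314×483/62.2 = 229 L.
Isochoric: V stays 229 L; P/T = const ⇒ T₂ = 242 K, P₂ = 31.2 kPa.
For an ideal gas ΔU = nCvΔT with Cv = (5/2)R = 20.8 J/(mol·K).
ΔU = 3.55×20.8×(242−483) = -17800 J.

-17800 J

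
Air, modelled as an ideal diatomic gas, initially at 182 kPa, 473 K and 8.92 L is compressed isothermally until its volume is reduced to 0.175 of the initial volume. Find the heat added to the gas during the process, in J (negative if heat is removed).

n = P₁V₁/(RT₁) = 182×8.92/(8.314×473) = 0.413 mol.
Isothermal: T stays 473 K; PV = const ⇒ V₂ = 1.56 L, P₂ = 1040 kPa.
ΔU = 0 (ideal gas, T constant).
W = nRT ln(V₂/V₁) = 0.413×8.314×473×ln(0.175) = -2830 J.
Q = ΔU + W = -2830 J.

-2830 J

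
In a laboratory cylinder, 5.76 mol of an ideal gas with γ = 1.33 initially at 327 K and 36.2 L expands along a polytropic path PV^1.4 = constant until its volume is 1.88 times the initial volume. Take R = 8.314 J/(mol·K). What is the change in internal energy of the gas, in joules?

-10600 J

P₁ = nRT₁/V₁ = 5.76×8.314×327/36.2 = 433 kPa.
Polytropic n=1.4: T₂ = T₁(V₁/V₂)^(n−1) = 327×(0.532)^0.40 = 254 K; P₂ = P₁(V₁/V₂)^n = 179 kPa.
For an ideal gas ΔU = nCvΔT with Cv = R/(γ−1) = 25.2 J/(mol·K).
ΔU = 5.76×25.2×(254−327) = -10600 J.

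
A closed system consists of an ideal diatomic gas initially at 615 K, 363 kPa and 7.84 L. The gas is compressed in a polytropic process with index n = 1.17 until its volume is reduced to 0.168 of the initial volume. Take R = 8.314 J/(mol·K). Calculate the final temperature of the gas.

833 K

Polytropic n=1.17: T₂ = T₁(V₁/V₂)^(n−1) = 615×(5.95)^0.17 = 833 K; P₂ = P₁(V₁/V₂)^n = 2930 kPa.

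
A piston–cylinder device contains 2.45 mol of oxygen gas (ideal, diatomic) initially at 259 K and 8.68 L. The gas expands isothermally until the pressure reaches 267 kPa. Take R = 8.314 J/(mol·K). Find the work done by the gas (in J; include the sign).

P₁ = nRT₁/V₁ = 2.45×8.314×259/8.68 = 608 kPa.
Isothermal: T stays 259 K; PV = const ⇒ V₂ = 19.8 L, P₂ = 267 kPa.
W = nRT ln(V₂/V₁) = 2.45×8.314×259×ln(2.28) = 4340 J.

4340 J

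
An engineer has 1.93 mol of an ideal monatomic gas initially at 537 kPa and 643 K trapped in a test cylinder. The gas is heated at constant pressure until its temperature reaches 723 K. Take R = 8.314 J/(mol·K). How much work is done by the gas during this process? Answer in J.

1280 J

V₁ = nRT₁/P₁ = 1.93×8.314×643/537 = 19.2 L.
Isobaric: P stays 537 kPa; V/T = const ⇒ T₂ = 723 K, V₂ = 21.6 L.
W = PΔV = 537×(21.6−19.2) kPa·L = 1280 J.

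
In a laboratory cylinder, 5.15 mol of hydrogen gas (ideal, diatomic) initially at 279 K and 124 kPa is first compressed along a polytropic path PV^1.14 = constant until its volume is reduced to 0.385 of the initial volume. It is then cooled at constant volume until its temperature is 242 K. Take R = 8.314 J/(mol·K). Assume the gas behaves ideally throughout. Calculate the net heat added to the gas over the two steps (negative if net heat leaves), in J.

-16200 J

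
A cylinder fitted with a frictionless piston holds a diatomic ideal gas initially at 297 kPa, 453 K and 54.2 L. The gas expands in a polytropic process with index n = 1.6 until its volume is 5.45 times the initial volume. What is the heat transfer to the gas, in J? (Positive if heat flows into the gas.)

-8560 J

n = P₁V₁/(RT₁) = 297×54.2/(8.314×453) = 4.27 mol.
Polytropic n=1.6: T₂ = T₁(V₁/V₂)^(n−1) = 453×(0.183)^0.60 = 164 K; P₂ = P₁(V₁/V₂)^n = 19.7 kPa.
W = (P₁V₁−P₂V₂)/(n−1) = (297×54.2−19.7×295)/0.60 = 17100 J.
ΔU = nCvΔT = 4.27×20.8×(164−453) = -25700 J.
Q = ΔU + W = -8560 J.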